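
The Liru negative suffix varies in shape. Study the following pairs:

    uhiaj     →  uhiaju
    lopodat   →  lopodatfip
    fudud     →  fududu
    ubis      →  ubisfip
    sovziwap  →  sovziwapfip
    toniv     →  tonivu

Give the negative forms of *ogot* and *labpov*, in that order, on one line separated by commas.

ogotfip, labpovu

The pattern is voicing of the final consonant: -fip when the stem ends in a voiceless consonant (*lopodat*, *ubis*, *sovziwap*); -u when the stem ends in a voiced consonant (*uhiaj*, *fudud*, *toniv*).
Since the final consonant of *ogot* is /t/ (voiceless), it takes -fip, giving *ogotfip*.
*labpov*: final consonant = /v/, voiced → -u → *labpovu*.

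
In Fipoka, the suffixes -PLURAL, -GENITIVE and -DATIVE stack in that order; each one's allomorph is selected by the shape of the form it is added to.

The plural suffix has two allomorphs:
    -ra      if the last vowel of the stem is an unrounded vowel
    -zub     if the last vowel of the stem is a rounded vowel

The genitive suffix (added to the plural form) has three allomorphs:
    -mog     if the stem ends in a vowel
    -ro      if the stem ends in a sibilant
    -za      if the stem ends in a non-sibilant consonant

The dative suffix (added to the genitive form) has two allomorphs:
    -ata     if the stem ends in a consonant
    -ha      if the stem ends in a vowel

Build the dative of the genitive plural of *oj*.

ojzubzaha

*oj*: last vowel = /o/, a rounded vowel → -zub → *ojzub*.
The plural form *ojzub* — final sound /b/ (a non-sibilant consonant) → -za → *ojzubza*.
The genitive form *ojzubza* — final sound /a/ (a vowel) → -ha → *ojzubzaha*.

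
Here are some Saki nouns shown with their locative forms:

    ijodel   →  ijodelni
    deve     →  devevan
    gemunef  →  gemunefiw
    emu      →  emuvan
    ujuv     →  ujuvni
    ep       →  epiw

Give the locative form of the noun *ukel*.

ukelni

The alternation tracks the final sound of the stem — -iw when the stem ends in a voiceless consonant (*gemunef*, *ep*); -ni when the stem ends in a voiced consonant (*ijodel*, *ujuv*); -van when the stem ends in a vowel (*deve*, *emu*).
The final sound of *ukel* is /l/, which is a voiced consonant, so the suffix is -ni, giving *ukelni*.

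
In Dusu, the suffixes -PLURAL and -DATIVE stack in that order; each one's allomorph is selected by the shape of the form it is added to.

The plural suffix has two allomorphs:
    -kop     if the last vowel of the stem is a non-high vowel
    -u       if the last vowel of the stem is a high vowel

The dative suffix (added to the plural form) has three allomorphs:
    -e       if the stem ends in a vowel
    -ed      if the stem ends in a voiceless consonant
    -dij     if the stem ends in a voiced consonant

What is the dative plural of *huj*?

Since the last vowel of *huj* is /u/ (a high vowel), it takes -u, giving *huju*.
Since the final sound of the plural form *huju* is /u/ (a vowel), it takes -e, giving *hujue*.

hujue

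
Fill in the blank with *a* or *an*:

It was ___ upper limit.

The indefinite article is chosen by the initial *sound* of the following word, not its spelling.
*upper* begins with the sound /ʌ/ (u pronounced /ʌ/) — a vowel sound.
So the article is *an*: It was an upper limit.

an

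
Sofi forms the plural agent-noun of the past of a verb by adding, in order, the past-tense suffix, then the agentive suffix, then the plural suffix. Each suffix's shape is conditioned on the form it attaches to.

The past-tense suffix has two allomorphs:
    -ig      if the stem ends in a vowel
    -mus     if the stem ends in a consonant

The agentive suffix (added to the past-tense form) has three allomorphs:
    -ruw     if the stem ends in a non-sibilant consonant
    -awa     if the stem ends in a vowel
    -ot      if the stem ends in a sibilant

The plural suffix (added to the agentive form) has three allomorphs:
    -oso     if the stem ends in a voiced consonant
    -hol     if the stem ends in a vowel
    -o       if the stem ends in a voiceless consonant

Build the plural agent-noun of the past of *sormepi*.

sormepiigruwoso

Since the final sound of *sormepi* is /i/ (a vowel), it takes -ig, giving *sormepiig*.
Since the final sound of the past-tense form *sormepiig* is /g/ (a non-sibilant consonant), it takes -ruw, giving *sormepiigruw*.
The agentive form *sormepiigruw*: final sound = /w/, a voiced consonant → -oso → *sormepiigruwoso*.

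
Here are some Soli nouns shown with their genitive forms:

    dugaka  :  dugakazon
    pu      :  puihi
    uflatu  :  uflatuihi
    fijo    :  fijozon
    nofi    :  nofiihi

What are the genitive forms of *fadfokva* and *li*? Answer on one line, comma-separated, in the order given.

fadfokvazon, liihi

Looking at the last vowel of each stem: -ihi when the last vowel of the stem is a high vowel (*pu*, *uflatu*, *nofi*); -zon when the last vowel of the stem is a non-high vowel (*dugaka*, *fijo*).
*fadfokva*: last vowel = /a/, a non-high vowel → -zon → *fadfokvazon*.
The last vowel of *li* is /i/, which is a high vowel, so the suffix is -ihi, giving *liihi*.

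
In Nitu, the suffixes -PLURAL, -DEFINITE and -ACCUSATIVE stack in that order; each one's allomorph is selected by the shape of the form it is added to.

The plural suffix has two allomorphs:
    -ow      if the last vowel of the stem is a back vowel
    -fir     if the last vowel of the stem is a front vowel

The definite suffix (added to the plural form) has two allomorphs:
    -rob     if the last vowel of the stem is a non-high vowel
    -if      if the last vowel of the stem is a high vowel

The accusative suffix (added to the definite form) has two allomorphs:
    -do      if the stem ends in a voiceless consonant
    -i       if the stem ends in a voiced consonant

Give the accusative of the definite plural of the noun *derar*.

derarowrobi

*derar*: last vowel = /a/, a back vowel → -ow → *derarow*.
Since the last vowel of the plural form *derarow* is /o/ (a non-high vowel), it takes -rob, giving *derarowrob*.
The final consonant of the definite form *derarowrob* is /b/, which is voiced, so the accusative suffix is -i, giving *derarowrobi*.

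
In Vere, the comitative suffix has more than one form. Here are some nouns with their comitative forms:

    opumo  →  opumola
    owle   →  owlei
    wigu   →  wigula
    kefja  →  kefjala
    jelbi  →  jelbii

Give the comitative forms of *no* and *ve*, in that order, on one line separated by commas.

nola, vei

The suffix is conditioned by the last vowel: -i when the last vowel of the stem is a front vowel (*owle*, *jelbi*); -la when the last vowel of the stem is a back vowel (*opumo*, *wigu*, *kefja*).
The last vowel of *no* is /o/, which is a back vowel, so the suffix is -la, giving *nola*.
*ve* — last vowel /e/ (a front vowel) → -i → *vei*.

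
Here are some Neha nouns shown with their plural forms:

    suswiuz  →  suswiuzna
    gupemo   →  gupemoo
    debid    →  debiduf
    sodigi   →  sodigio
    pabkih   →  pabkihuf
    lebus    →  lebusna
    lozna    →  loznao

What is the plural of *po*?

The pattern is sibilance of the final sound: -na when the stem ends in a sibilant (*suswiuz*, *lebus*); -uf when the stem ends in a non-sibilant consonant (*debid*, *pabkih*); -o when the stem ends in a vowel (*gupemo*, *sodigi*, *lozna*).
Since the final sound of *po* is /o/ (a vowel), it takes -o, giving *poo*.

poo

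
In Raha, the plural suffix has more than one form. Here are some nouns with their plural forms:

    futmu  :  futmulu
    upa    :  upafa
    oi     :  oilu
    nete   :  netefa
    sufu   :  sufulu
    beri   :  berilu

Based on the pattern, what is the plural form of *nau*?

naulu

The alternation tracks the last vowel of the stem — -lu when the last vowel of the stem is a high vowel (*futmu*, *oi*, *sufu*, *beri*); -fa when the last vowel of the stem is a non-high vowel (*upa*, *nete*).
Since the last vowel of *nau* is /u/ (a high vowel), it takes -lu, giving *naulu*.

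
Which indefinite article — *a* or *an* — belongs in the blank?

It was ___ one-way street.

a

The indefinite article is chosen by the initial *sound* of the following word, not its spelling.
*one-way* begins with the sound /wʌ/ (*one* pronounced /wʌn/) — a consonant sound.
So the article is *a*: It was a one-way street.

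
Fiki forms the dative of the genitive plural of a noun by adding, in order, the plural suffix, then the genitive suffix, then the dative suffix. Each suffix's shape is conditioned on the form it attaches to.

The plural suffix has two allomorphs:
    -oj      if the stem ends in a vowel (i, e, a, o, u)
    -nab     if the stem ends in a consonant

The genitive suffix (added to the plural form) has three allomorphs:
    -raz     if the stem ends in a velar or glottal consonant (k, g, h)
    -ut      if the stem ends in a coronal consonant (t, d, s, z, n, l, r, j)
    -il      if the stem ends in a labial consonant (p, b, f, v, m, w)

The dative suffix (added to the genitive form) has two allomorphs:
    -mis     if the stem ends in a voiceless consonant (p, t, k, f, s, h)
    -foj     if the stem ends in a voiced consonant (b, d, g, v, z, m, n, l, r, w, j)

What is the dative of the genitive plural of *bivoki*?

The final sound of *bivoki* is /i/, which is a vowel, so the plural suffix is -oj, giving *bivokioj*.
The plural form *bivokioj*: final consonant = /j/, coronal → -ut → *bivokiojut*.
The genitive form *bivokiojut* — final consonant /t/ (voiceless) → -mis → *bivokiojutmis*.

bivokiojutmis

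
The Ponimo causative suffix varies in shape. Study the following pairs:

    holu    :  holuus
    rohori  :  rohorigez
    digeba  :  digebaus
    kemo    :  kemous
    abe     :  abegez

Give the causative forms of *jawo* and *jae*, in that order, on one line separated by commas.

Looking at the last vowel of each stem: -gez when the last vowel of the stem is a front vowel (*rohori*, *abe*); -us when the last vowel of the stem is a back vowel (*holu*, *digeba*, *kemo*).
Since the last vowel of *jawo* is /o/ (a back vowel), it takes -us, giving *jawous*.
The last vowel of *jae* is /e/, which is a front vowel, so the suffix is -gez, giving *jaegez*.

jawous, jaegez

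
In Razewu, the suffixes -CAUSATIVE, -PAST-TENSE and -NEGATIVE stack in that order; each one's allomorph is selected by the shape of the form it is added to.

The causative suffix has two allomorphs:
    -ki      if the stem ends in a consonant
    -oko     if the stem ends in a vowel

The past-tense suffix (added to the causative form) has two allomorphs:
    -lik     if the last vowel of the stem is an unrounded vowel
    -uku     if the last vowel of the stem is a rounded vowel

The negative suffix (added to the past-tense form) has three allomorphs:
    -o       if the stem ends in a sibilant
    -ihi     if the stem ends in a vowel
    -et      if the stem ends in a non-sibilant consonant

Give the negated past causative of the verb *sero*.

The final sound of *sero* is /o/, which is a vowel, so the causative suffix is -oko, giving *serooko*.
Since the last vowel of the causative form *serooko* is /o/ (a rounded vowel), it takes -uku, giving *serookouku*.
Since the final sound of the past-tense form *serookouku* is /u/ (a vowel), it takes -ihi, giving *serookoukuihi*.

serookoukuihi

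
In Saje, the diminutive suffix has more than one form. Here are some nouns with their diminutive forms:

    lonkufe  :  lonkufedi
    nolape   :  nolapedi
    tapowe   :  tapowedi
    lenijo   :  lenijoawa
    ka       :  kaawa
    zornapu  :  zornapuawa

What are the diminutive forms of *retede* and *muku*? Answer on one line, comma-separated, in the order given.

The suffix is conditioned by the last vowel: -di when the last vowel of the stem is a front vowel (*lonkufe*, *nolape*, *tapowe*); -awa when the last vowel of the stem is a back vowel (*lenijo*, *ka*, *zornapu*).
The last vowel of *retede* is /e/, which is a front vowel, so the suffix is -di, giving *retededi*.
The last vowel of *muku* is /u/, which is a back vowel, so the suffix is -awa, giving *mukuawa*.

retededi, mukuawa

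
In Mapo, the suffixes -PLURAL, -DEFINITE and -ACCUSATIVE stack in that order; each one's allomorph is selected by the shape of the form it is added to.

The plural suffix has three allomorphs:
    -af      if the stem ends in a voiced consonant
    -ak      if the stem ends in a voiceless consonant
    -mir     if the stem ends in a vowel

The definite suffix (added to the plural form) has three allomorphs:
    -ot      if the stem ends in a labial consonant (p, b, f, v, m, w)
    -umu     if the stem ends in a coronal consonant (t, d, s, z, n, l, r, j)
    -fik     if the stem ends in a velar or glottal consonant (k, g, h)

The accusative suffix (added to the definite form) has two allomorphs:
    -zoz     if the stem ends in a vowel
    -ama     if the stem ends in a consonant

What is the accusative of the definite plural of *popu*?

The final sound of *popu* is /u/, which is a vowel, so the plural suffix is -mir, giving *popumir*.
The plural form *popumir*: final consonant = /r/, coronal → -umu → *popumirumu*.
The definite form *popumirumu*: final sound = /u/, a vowel → -zoz → *popumirumuzoz*.

popumirumuzoz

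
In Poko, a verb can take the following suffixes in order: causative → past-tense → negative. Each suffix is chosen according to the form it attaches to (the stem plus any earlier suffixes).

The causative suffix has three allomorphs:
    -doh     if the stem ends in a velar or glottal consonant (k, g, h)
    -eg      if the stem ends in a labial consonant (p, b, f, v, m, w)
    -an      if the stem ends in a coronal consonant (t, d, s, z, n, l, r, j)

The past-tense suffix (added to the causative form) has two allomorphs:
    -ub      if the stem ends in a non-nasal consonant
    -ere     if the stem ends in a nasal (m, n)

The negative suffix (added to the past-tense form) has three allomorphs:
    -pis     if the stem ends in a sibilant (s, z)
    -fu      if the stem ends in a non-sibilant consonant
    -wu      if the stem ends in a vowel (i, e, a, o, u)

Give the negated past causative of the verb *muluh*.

muluhdohubfu

The final consonant of *muluh* is /h/, which is velar/glottal, so the causative suffix is -doh, giving *muluhdoh*.
The causative form *muluhdoh*: final consonant = /h/, non-nasal → -ub → *muluhdohub*.
The past-tense form *muluhdohub*: final sound = /b/, a non-sibilant consonant → -fu → *muluhdohubfu*.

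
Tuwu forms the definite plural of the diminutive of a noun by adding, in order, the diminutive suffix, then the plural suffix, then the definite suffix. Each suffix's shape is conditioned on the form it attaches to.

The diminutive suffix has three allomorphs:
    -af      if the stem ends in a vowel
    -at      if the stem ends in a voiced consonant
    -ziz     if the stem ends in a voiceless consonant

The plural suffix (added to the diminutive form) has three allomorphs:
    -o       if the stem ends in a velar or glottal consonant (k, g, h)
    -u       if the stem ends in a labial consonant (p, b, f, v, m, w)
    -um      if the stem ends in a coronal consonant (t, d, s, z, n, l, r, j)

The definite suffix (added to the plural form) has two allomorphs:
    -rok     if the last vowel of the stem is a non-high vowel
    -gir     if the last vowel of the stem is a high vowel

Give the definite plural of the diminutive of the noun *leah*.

leahzizumgir

Since the final sound of *leah* is /h/ (a voiceless consonant), it takes -ziz, giving *leahziz*.
Since the final consonant of the diminutive form *leahziz* is /z/ (coronal), it takes -um, giving *leahzizum*.
The last vowel of the plural form *leahzizum* is /u/, which is a high vowel, so the definite suffix is -gir, giving *leahzizumgir*.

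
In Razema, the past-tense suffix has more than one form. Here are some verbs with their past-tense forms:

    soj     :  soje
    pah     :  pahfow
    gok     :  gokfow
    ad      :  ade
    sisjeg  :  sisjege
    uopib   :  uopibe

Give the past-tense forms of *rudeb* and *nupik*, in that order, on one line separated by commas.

rudebe, nupikfow

The alternation tracks the final consonant of the stem — -fow when the stem ends in a voiceless consonant (*pah*, *gok*); -e when the stem ends in a voiced consonant (*soj*, *ad*, *sisjeg*, *uopib*).
*rudeb* — final consonant /b/ (voiced) → -e → *rudebe*.
*nupik*: final consonant = /k/, voiceless → -fow → *nupikfow*.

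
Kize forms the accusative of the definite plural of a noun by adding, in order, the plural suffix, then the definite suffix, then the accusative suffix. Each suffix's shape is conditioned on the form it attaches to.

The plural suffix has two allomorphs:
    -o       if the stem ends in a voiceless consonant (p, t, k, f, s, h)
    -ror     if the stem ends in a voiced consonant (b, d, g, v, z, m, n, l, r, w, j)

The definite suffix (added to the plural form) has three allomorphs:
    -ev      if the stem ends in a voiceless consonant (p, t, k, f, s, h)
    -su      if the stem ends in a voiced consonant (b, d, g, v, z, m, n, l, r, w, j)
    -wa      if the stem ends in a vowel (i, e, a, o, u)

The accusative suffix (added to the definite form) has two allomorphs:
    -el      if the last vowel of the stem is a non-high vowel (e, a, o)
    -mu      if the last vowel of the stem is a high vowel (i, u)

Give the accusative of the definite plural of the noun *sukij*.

The final consonant of *sukij* is /j/, which is voiced, so the plural suffix is -ror, giving *sukijror*.
The plural form *sukijror*: final sound = /r/, a voiced consonant → -su → *sukijrorsu*.
The last vowel of the definite form *sukijrorsu* is /u/, which is a high vowel, so the accusative suffix is -mu, giving *sukijrorsumu*.

sukijrorsumu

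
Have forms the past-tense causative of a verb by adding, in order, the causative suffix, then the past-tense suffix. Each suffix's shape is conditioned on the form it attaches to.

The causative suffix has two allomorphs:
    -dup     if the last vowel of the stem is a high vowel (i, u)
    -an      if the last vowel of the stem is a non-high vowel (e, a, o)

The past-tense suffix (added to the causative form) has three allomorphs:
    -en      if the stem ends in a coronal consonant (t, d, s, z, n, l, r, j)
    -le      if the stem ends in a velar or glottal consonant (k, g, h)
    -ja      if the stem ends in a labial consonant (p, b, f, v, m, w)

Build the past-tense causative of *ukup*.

ukupdupja

The last vowel of *ukup* is /u/, which is a high vowel, so the causative suffix is -dup, giving *ukupdup*.
Since the final consonant of the causative form *ukupdup* is /p/ (labial), it takes -ja, giving *ukupdupja*.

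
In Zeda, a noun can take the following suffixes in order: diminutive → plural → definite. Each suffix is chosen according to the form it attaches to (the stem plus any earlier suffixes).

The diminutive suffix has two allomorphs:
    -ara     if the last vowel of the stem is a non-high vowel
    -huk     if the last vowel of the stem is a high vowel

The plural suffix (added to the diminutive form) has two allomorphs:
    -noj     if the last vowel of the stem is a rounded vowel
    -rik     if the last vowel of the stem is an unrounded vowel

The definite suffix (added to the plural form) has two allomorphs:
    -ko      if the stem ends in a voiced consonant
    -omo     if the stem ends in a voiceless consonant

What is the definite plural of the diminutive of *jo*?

joararikomo

*jo*: last vowel = /o/, a non-high vowel → -ara → *joara*.
The last vowel of the diminutive form *joara* is /a/, which is an unrounded vowel, so the plural suffix is -rik, giving *joararik*.
Since the final consonant of the plural form *joararik* is /k/ (voiceless), it takes -omo, giving *joararikomo*.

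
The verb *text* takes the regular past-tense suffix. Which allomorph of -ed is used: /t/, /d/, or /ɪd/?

/ɪd/

The stem *text* ends in /t/ or /d/.
The -ed suffix is realized as /ɪd/ after /t, d/; as /t/ after other voiceless consonants; and as /d/ after other voiced sounds.
So -ed on *text* is pronounced /ɪd/.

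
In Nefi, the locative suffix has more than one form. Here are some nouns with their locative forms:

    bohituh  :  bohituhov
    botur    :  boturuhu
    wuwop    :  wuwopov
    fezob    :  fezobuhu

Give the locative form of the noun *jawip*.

The alternation tracks the final consonant of the stem — -ov when the stem ends in a voiceless consonant (*bohituh*, *wuwop*); -uhu when the stem ends in a voiced consonant (*botur*, *fezob*).
*jawip* — final consonant /p/ (voiceless) → -ov → *jawipov*.

jawipov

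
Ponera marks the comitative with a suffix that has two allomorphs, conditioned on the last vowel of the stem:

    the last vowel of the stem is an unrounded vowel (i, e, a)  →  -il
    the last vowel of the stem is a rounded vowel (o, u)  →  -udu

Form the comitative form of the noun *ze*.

Since the last vowel of *ze* is /e/ (an unrounded vowel), it takes -il, giving *zeil*.

zeil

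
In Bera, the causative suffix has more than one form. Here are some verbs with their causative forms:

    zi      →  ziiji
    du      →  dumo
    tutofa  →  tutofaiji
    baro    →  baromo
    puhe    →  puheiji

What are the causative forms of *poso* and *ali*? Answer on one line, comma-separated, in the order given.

The pattern is rounding harmony: -mo when the last vowel of the stem is a rounded vowel (*du*, *baro*); -iji when the last vowel of the stem is an unrounded vowel (*zi*, *tutofa*, *puhe*).
*poso*: last vowel = /o/, a rounded vowel → -mo → *posomo*.
*ali*: last vowel = /i/, an unrounded vowel → -iji → *aliiji*.

posomo, aliiji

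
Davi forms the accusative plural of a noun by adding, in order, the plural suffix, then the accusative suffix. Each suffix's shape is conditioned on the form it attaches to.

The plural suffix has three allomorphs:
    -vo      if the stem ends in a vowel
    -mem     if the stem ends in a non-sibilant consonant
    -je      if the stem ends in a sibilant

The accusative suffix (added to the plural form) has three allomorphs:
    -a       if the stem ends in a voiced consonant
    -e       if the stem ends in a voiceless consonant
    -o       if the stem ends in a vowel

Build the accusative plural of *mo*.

The final sound of *mo* is /o/, which is a vowel, so the plural suffix is -vo, giving *movo*.
Since the final sound of the plural form *movo* is /o/ (a vowel), it takes -o, giving *movoo*.

movoo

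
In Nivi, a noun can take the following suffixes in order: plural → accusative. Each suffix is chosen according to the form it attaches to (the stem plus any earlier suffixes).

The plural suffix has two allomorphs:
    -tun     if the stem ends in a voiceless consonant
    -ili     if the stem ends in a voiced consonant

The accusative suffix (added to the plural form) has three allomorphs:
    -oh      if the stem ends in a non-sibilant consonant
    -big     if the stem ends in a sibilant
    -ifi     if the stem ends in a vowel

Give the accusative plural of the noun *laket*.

Since the final consonant of *laket* is /t/ (voiceless), it takes -tun, giving *lakettun*.
Since the final sound of the plural form *lakettun* is /n/ (a non-sibilant consonant), it takes -oh, giving *lakettunoh*.

lakettunoh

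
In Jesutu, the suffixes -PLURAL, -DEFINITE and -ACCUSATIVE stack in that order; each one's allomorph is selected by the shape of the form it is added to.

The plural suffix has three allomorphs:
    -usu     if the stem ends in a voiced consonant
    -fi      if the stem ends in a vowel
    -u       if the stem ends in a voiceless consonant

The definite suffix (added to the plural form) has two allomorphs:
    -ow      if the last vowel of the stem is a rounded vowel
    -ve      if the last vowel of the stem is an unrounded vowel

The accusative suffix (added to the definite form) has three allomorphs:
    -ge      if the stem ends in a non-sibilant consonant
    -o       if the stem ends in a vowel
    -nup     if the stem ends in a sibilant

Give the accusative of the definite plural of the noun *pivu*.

pivufiveo

The final sound of *pivu* is /u/, which is a vowel, so the plural suffix is -fi, giving *pivufi*.
The last vowel of the plural form *pivufi* is /i/, which is an unrounded vowel, so the definite suffix is -ve, giving *pivufive*.
The final sound of the definite form *pivufive* is /e/, which is a vowel, so the accusative suffix is -o, giving *pivufiveo*.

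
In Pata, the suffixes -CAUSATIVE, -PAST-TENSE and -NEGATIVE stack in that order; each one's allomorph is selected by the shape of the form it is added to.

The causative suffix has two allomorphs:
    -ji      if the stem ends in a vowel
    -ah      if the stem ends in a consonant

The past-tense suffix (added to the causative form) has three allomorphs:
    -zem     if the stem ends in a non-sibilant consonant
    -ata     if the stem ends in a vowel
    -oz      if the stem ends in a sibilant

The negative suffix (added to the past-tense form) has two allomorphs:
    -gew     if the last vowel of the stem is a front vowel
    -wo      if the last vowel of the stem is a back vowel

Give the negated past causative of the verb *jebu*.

The final sound of *jebu* is /u/, which is a vowel, so the causative suffix is -ji, giving *jebuji*.
Since the final sound of the causative form *jebuji* is /i/ (a vowel), it takes -ata, giving *jebujiata*.
The last vowel of the past-tense form *jebujiata* is /a/, which is a back vowel, so the negative suffix is -wo, giving *jebujiatawo*.

jebujiatawo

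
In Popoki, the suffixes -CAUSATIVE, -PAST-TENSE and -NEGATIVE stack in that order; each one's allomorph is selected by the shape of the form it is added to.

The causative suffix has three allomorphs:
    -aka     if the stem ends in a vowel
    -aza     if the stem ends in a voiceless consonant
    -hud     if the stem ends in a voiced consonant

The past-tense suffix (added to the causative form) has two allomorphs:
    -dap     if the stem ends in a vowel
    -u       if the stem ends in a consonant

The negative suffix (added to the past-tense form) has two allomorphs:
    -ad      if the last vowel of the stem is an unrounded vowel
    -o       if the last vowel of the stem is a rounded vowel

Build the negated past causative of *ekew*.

ekewhuduo

Since the final sound of *ekew* is /w/ (a voiced consonant), it takes -hud, giving *ekewhud*.
The causative form *ekewhud* — final sound /d/ (a consonant) → -u → *ekewhudu*.
The past-tense form *ekewhudu*: last vowel = /u/, a rounded vowel → -o → *ekewhuduo*.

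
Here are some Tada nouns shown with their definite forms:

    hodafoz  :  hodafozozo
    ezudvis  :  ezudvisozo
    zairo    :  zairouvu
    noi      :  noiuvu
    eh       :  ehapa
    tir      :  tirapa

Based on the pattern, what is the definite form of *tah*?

The suffix is conditioned by the final sound: -ozo when the stem ends in a sibilant (*hodafoz*, *ezudvis*); -apa when the stem ends in a non-sibilant consonant (*eh*, *tir*); -uvu when the stem ends in a vowel (*zairo*, *noi*).
*tah* — final sound /h/ (a non-sibilant consonant) → -apa → *tahapa*.

tahapa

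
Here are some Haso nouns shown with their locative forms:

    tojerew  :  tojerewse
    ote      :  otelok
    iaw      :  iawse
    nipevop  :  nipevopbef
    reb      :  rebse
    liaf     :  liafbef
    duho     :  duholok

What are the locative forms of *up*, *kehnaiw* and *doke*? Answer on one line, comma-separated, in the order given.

The pattern is voicing of the final sound: -bef when the stem ends in a voiceless consonant (*nipevop*, *liaf*); -se when the stem ends in a voiced consonant (*tojerew*, *iaw*, *reb*); -lok when the stem ends in a vowel (*ote*, *duho*).
The final sound of *up* is /p/, which is a voiceless consonant, so the suffix is -bef, giving *upbef*.
*kehnaiw*: final sound = /w/, a voiced consonant → -se → *kehnaiwse*.
*doke* — final sound /e/ (a vowel) → -lok → *dokelok*.

upbef, kehnaiwse, dokelok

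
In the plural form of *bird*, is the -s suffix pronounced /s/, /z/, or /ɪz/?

/z/

The stem *bird* ends in a voiced non-sibilant sound.
The plural suffix surfaces as /ɪz/ after sibilants, /s/ after other voiceless consonants, and /z/ after other voiced sounds.
So the plural -s on *bird* is pronounced /z/.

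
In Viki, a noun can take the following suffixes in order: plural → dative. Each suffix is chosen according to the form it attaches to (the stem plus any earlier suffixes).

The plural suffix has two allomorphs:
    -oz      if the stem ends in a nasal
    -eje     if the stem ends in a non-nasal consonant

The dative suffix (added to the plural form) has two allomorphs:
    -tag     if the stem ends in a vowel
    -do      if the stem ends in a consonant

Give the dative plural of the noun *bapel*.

bapelejetag

Since the final consonant of *bapel* is /l/ (non-nasal), it takes -eje, giving *bapeleje*.
The final sound of the plural form *bapeleje* is /e/, which is a vowel, so the dative suffix is -tag, giving *bapelejetag*.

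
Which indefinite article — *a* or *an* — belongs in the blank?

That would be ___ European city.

The indefinite article is chosen by the initial *sound* of the following word, not its spelling.
*European* begins with the sound /jʊ/ (eu pronounced /jʊ/) — a consonant sound.
So the article is *a*: That would be a European city.

a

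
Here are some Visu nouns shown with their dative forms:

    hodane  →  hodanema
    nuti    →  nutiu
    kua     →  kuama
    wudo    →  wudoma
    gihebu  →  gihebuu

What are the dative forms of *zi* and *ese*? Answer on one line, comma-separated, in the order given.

ziu, esema

The suffix is conditioned by the last vowel: -u when the last vowel of the stem is a high vowel (*nuti*, *gihebu*); -ma when the last vowel of the stem is a non-high vowel (*hodane*, *kua*, *wudo*).
Since the last vowel of *zi* is /i/ (a high vowel), it takes -u, giving *ziu*.
*ese*: last vowel = /e/, a non-high vowel → -ma → *esema*.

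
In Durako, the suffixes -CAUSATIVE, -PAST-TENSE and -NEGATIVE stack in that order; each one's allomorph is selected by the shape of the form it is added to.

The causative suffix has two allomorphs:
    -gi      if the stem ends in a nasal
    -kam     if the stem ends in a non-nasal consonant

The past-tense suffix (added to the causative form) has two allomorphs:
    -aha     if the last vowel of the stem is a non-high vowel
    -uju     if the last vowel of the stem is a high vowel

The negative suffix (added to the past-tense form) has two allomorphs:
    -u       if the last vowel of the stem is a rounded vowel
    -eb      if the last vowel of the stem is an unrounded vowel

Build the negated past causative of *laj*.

lajkamahaeb

Since the final consonant of *laj* is /j/ (non-nasal), it takes -kam, giving *lajkam*.
Since the last vowel of the causative form *lajkam* is /a/ (a non-high vowel), it takes -aha, giving *lajkamaha*.
The past-tense form *lajkamaha*: last vowel = /a/, an unrounded vowel → -eb → *lajkamahaeb*.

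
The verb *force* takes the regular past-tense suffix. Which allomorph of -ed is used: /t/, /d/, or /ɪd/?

/t/

The stem *force* ends in a voiceless consonant other than /t/.
The -ed suffix is realized as /ɪd/ after /t, d/; as /t/ after other voiceless consonants; and as /d/ after other voiced sounds.
So -ed on *force* is pronounced /t/.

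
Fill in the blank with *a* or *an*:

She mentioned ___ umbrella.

an

The indefinite article is chosen by the initial *sound* of the following word, not its spelling.
*umbrella* begins with the sound /ʌ/ (u pronounced /ʌ/) — a vowel sound.
So the article is *an*: She mentioned an umbrella.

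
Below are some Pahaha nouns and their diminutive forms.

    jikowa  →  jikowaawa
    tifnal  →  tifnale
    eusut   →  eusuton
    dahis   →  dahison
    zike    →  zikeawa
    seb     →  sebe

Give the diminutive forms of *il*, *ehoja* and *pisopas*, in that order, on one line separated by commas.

The pattern is voicing of the final sound: -on when the stem ends in a voiceless consonant (*eusut*, *dahis*); -e when the stem ends in a voiced consonant (*tifnal*, *seb*); -awa when the stem ends in a vowel (*jikowa*, *zike*).
Since the final sound of *il* is /l/ (a voiced consonant), it takes -e, giving *ile*.
Since the final sound of *ehoja* is /a/ (a vowel), it takes -awa, giving *ehojaawa*.
Since the final sound of *pisopas* is /s/ (a voiceless consonant), it takes -on, giving *pisopason*.

ile, ehojaawa, pisopason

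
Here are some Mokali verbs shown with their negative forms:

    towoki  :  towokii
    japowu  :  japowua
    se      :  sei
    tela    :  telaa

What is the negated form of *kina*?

kinaa

The alternation tracks the last vowel of the stem — -i when the last vowel of the stem is a front vowel (*towoki*, *se*); -a when the last vowel of the stem is a back vowel (*japowu*, *tela*).
The last vowel of *kina* is /a/, which is a back vowel, so the suffix is -a, giving *kinaa*.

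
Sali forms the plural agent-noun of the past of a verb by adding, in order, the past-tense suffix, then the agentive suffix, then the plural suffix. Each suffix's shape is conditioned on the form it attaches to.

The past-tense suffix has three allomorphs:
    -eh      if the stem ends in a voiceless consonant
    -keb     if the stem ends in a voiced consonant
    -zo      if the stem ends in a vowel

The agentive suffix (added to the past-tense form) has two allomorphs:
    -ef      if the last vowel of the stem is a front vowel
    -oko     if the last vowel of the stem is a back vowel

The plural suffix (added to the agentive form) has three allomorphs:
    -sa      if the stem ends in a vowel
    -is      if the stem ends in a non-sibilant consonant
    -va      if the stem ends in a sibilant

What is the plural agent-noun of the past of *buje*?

bujezookosa

*buje*: final sound = /e/, a vowel → -zo → *bujezo*.
Since the last vowel of the past-tense form *bujezo* is /o/ (a back vowel), it takes -oko, giving *bujezooko*.
The agentive form *bujezooko*: final sound = /o/, a vowel → -sa → *bujezookosa*.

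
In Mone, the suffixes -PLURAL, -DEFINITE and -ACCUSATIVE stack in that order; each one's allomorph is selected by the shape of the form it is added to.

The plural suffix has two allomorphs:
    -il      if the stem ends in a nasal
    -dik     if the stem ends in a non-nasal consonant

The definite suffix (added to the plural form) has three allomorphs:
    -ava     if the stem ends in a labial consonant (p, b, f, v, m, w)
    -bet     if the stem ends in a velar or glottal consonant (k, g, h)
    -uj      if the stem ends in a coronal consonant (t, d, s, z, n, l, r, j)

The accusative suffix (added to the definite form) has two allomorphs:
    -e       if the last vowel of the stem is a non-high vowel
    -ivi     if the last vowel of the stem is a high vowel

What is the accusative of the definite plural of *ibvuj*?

The final consonant of *ibvuj* is /j/, which is non-nasal, so the plural suffix is -dik, giving *ibvujdik*.
The final consonant of the plural form *ibvujdik* is /k/, which is velar/glottal, so the definite suffix is -bet, giving *ibvujdikbet*.
The last vowel of the definite form *ibvujdikbet* is /e/, which is a non-high vowel, so the accusative suffix is -e, giving *ibvujdikbete*.

ibvujdikbete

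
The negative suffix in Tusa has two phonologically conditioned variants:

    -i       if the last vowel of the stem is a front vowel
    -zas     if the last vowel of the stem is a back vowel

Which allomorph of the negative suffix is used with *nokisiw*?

The last vowel of *nokisiw* is /i/, which is a front vowel, so the suffix is -i.

-i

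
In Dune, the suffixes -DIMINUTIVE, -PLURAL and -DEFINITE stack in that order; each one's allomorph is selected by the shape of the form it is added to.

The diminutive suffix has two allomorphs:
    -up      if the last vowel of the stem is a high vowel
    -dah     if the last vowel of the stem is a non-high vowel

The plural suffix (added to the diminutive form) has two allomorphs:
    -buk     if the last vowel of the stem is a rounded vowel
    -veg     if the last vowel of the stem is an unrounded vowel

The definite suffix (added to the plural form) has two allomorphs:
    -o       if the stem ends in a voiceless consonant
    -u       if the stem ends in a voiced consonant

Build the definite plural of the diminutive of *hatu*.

*hatu*: last vowel = /u/, a high vowel → -up → *hatuup*.
The diminutive form *hatuup* — last vowel /u/ (a rounded vowel) → -buk → *hatuupbuk*.
The plural form *hatuupbuk*: final consonant = /k/, voiceless → -o → *hatuupbuko*.

hatuupbuko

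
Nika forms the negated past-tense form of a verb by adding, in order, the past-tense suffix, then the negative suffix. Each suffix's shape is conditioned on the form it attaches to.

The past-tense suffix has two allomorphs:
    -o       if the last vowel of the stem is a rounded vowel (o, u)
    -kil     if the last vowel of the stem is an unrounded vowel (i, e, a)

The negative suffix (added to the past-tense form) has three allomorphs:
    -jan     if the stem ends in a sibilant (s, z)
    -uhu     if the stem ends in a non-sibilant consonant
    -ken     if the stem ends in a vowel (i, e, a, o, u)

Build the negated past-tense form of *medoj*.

*medoj* — last vowel /o/ (a rounded vowel) → -o → *medojo*.
The past-tense form *medojo*: final sound = /o/, a vowel → -ken → *medojoken*.

medojoken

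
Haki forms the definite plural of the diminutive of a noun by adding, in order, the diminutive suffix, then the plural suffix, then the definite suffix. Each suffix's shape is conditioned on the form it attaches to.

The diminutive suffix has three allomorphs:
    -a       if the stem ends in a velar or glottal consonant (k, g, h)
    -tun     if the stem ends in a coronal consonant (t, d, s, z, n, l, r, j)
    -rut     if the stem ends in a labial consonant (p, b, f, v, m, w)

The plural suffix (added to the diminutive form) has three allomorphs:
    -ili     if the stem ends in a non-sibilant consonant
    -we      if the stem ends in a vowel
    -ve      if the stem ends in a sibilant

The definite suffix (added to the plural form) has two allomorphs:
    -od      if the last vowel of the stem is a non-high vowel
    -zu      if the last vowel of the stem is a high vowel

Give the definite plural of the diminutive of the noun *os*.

ostunilizu

*os*: final consonant = /s/, coronal → -tun → *ostun*.
The final sound of the diminutive form *ostun* is /n/, which is a non-sibilant consonant, so the plural suffix is -ili, giving *ostunili*.
The plural form *ostunili*: last vowel = /i/, a high vowel → -zu → *ostunilizu*.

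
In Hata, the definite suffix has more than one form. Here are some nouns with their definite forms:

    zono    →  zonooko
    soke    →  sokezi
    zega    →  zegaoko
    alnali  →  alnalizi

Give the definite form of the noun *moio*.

moiooko

Looking at the last vowel of each stem: -zi when the last vowel of the stem is a front vowel (*soke*, *alnali*); -oko when the last vowel of the stem is a back vowel (*zono*, *zega*).
*moio* — last vowel /o/ (a back vowel) → -oko → *moiooko*.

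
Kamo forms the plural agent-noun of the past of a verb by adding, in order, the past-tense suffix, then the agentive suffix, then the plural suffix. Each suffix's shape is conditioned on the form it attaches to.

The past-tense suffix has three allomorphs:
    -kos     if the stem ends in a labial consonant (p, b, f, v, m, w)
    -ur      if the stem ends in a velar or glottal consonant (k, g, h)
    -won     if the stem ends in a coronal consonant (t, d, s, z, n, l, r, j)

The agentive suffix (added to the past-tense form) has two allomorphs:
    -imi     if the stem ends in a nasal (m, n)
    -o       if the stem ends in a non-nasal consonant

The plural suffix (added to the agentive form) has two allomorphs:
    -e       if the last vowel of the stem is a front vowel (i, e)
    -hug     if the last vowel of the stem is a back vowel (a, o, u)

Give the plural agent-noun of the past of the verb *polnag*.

polnagurohug

Since the final consonant of *polnag* is /g/ (velar/glottal), it takes -ur, giving *polnagur*.
The final consonant of the past-tense form *polnagur* is /r/, which is non-nasal, so the agentive suffix is -o, giving *polnaguro*.
The agentive form *polnaguro* — last vowel /o/ (a back vowel) → -hug → *polnagurohug*.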